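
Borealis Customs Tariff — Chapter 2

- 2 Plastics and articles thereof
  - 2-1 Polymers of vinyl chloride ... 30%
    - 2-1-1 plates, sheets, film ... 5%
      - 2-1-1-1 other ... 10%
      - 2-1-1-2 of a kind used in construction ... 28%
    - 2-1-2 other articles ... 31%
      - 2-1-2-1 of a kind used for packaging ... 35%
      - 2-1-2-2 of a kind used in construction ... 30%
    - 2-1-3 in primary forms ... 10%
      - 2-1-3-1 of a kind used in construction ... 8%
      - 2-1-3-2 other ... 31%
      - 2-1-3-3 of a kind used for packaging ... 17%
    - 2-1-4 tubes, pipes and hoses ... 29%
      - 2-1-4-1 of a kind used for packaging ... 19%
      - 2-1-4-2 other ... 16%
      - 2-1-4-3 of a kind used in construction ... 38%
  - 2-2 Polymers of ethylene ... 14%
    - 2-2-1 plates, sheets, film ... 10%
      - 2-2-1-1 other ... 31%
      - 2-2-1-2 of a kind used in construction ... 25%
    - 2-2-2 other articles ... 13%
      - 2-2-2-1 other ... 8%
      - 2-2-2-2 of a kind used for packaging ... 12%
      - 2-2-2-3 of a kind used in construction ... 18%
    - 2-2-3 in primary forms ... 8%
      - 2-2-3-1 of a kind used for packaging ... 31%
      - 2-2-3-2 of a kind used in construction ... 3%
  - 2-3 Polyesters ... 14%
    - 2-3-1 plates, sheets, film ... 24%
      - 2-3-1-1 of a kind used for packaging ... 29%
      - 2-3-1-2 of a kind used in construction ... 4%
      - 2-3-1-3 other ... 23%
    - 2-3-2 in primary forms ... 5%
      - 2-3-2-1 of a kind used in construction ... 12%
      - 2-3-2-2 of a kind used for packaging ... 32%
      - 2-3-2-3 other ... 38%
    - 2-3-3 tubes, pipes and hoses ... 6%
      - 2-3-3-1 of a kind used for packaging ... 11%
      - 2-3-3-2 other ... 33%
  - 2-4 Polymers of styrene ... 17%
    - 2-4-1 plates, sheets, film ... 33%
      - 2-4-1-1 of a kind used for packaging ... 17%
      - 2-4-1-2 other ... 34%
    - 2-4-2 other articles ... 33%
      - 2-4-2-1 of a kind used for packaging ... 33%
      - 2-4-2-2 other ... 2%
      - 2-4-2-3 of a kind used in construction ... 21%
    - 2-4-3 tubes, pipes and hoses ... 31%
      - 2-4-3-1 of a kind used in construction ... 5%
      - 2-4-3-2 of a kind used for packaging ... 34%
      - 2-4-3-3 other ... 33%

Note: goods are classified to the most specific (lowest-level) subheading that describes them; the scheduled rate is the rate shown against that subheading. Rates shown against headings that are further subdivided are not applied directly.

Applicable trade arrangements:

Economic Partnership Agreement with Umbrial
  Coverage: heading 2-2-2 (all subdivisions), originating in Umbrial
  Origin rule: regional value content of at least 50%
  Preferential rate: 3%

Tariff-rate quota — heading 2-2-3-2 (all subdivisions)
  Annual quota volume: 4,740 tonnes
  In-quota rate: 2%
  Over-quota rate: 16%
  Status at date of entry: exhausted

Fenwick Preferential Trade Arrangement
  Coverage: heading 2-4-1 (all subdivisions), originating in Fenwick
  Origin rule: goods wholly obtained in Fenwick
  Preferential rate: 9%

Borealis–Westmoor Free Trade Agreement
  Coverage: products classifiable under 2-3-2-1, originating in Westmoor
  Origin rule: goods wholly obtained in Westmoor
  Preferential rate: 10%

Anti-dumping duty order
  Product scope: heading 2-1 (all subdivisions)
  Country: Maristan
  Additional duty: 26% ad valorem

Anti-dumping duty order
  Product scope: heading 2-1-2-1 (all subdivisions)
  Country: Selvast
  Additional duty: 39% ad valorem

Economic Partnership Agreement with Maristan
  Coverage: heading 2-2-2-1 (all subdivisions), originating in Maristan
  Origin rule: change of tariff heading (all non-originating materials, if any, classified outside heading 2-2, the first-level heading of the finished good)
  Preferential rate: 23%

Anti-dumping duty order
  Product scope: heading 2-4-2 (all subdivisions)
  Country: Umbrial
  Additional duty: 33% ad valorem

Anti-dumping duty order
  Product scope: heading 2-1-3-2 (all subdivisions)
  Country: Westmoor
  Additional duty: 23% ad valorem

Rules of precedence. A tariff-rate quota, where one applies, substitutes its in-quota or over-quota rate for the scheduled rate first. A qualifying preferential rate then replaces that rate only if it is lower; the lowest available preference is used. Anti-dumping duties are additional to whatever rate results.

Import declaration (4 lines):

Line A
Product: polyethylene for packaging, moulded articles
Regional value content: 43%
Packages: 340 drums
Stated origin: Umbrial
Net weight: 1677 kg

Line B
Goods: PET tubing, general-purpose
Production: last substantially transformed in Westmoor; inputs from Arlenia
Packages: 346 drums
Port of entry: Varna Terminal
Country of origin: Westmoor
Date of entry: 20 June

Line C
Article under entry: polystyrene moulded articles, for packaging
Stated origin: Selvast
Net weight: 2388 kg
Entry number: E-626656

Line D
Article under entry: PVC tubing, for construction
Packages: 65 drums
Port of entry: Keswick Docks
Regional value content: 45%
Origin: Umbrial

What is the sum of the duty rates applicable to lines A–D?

Line A: polyethylene → 2-2; moulded articles → 2-2-2; for packaging → 2-2-2-2. Scheduled 12%. Umbrial agreement on 2-2-2: RVC < 50%. → 12%.
Line B: PET → 2-3; tubing → 2-3-3; general-purpose → 2-3-3-2. Scheduled 33%. Westmoor agreement on 2-3-2-1: 2-3-3-2 not covered. → 33%.
Line C: polystyrene → 2-4; moulded articles → 2-4-2; for packaging → 2-4-2-1. Scheduled 33%. No special measure applies. → 33%.
Line D: PVC → 2-1; tubing → 2-1-4; for construction → 2-1-4-3. Scheduled 38%. Umbrial agreement on 2-2-2: 2-1-4-3 not covered. → 38%.
Sum: 12% + 33% + 33% + 38% = 116%.

116%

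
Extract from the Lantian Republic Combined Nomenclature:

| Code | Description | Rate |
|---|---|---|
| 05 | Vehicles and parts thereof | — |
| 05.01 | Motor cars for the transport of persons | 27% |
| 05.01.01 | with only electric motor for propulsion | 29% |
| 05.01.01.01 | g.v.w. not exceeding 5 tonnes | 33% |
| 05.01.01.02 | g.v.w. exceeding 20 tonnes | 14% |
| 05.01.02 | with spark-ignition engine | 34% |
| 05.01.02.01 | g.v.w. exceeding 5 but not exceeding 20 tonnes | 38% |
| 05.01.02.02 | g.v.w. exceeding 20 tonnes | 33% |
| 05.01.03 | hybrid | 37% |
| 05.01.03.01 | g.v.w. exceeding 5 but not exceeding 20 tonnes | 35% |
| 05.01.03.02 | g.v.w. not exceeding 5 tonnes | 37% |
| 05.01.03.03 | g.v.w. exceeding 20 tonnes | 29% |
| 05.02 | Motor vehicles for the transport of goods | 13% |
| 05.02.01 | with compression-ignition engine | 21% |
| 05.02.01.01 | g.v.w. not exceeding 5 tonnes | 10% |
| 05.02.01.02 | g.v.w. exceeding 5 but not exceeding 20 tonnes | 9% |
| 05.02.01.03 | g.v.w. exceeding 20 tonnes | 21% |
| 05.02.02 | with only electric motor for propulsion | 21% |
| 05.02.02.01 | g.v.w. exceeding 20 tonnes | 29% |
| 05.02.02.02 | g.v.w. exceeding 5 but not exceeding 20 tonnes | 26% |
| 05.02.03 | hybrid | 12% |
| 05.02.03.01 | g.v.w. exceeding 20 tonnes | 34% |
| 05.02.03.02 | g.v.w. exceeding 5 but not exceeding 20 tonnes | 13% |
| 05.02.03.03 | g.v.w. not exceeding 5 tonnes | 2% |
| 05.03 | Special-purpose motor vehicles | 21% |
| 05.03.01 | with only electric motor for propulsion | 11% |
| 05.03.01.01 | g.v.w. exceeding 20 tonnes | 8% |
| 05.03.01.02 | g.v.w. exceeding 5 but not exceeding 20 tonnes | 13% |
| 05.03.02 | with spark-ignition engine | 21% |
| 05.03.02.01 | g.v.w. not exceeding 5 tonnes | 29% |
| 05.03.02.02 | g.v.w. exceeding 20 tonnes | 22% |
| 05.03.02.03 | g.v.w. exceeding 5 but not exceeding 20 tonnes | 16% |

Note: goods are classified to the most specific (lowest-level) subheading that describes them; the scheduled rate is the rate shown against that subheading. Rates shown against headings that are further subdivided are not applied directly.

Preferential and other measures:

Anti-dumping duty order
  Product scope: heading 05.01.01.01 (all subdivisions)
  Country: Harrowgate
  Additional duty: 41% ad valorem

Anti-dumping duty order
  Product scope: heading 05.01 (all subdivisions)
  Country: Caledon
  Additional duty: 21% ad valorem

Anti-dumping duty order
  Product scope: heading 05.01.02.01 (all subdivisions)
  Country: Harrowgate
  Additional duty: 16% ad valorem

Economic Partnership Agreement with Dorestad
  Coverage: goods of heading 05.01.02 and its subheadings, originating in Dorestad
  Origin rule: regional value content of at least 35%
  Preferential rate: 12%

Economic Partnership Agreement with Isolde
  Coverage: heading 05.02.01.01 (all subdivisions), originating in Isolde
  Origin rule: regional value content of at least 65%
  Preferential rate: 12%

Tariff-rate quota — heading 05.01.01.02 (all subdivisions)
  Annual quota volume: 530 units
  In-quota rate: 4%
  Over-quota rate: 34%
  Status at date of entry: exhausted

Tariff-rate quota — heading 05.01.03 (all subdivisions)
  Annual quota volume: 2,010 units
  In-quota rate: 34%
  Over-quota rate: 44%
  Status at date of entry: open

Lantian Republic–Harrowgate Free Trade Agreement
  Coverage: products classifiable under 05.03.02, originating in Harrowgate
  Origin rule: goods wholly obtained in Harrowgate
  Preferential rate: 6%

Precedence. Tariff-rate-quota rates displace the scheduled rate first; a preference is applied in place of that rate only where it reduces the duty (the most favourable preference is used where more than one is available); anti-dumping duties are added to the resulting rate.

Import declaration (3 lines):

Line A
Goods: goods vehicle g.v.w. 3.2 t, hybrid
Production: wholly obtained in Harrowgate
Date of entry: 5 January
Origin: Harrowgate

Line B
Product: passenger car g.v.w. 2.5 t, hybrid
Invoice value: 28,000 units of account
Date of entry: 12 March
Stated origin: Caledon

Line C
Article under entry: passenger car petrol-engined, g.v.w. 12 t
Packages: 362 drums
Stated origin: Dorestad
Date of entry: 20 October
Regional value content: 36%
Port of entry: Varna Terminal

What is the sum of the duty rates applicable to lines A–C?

Line A: goods vehicle → 05.02; hybrid → 05.02.03; g.v.w. 3.2 t → 05.02.03.03. Scheduled 2%. Harrowgate agreement on 05.03.02: 05.02.03.03 not covered. → 2%.
Line B: passenger car → 05.01; hybrid → 05.01.03; g.v.w. 2.5 t → 05.01.03.02. Scheduled 37%. quota on 05.01.03 open → in-quota 34%; anti-dumping (Caledon, 05.01): +21%; total 34% + 21% = 55%. → 55%.
Line C: passenger car → 05.01; petrol-engined → 05.01.02; g.v.w. 12 t → 05.01.02.01. Scheduled 38%. Dorestad agreement on 05.01.02: RVC ≥ 35% → 12% available; preferential 12%. → 12%.
Sum: 2% + 55% + 12% = 69%.

69%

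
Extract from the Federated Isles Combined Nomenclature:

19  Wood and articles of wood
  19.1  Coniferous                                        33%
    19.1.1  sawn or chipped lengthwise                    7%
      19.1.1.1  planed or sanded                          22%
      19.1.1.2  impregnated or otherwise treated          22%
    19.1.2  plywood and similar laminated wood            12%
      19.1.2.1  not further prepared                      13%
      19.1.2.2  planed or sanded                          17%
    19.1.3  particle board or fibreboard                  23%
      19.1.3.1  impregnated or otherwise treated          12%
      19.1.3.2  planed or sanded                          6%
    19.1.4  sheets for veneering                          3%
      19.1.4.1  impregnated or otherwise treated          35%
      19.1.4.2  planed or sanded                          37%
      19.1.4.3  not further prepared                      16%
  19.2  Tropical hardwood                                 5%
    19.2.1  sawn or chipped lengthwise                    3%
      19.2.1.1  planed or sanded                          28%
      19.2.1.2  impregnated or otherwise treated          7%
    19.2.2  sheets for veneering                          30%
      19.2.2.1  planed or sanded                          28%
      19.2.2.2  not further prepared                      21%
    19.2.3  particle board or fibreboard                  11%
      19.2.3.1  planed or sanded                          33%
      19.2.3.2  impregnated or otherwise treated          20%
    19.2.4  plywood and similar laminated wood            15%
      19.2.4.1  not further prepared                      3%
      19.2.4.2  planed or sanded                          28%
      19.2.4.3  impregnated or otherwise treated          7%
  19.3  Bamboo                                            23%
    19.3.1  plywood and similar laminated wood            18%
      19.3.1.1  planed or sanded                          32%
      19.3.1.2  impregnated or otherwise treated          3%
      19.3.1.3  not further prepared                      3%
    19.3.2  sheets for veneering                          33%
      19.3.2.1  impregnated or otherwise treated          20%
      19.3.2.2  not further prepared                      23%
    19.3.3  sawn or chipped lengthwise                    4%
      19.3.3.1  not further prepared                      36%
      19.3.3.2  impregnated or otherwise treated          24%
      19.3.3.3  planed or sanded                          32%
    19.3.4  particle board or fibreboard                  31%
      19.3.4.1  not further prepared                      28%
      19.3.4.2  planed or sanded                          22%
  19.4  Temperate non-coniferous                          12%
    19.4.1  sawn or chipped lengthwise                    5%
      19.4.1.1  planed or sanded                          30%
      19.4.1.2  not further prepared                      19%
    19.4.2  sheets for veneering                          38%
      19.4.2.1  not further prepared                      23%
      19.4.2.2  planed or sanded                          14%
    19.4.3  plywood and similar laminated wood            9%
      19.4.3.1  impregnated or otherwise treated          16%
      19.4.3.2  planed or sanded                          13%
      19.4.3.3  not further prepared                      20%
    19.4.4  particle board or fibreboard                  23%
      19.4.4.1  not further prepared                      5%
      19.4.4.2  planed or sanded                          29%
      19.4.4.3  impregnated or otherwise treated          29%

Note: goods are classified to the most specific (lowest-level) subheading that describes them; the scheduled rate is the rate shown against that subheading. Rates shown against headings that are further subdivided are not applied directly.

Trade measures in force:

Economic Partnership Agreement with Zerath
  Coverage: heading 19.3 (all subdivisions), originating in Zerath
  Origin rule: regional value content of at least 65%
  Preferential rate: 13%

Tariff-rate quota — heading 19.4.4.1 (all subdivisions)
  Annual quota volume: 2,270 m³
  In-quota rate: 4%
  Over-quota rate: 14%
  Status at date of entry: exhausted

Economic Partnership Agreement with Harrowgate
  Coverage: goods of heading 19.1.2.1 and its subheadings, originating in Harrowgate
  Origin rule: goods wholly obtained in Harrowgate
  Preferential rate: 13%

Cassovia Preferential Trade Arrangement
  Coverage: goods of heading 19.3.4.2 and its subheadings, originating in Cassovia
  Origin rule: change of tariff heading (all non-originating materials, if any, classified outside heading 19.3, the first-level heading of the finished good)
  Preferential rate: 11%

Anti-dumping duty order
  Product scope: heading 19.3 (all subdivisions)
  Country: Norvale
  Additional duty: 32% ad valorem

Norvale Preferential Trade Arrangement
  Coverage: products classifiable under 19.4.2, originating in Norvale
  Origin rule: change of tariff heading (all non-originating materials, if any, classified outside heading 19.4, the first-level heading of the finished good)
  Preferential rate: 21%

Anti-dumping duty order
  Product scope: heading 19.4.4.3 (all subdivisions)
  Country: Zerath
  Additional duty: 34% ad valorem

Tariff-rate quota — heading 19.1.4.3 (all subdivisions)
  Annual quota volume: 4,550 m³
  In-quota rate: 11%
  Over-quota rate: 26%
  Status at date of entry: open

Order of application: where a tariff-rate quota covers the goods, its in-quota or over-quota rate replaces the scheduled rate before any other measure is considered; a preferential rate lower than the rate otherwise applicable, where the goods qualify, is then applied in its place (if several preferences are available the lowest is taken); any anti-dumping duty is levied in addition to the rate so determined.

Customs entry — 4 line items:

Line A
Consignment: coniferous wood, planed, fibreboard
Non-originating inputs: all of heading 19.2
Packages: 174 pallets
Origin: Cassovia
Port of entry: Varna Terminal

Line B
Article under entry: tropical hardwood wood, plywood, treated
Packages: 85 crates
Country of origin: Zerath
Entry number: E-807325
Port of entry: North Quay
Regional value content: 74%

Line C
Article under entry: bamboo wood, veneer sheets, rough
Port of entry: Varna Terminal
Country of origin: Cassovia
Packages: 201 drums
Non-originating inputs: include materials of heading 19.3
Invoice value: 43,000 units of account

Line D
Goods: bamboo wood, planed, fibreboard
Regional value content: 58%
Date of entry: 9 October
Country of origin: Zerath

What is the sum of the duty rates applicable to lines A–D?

Line A: coniferous → 19.1; fibreboard → 19.1.3; planed → 19.1.3.2. Scheduled 6%. Cassovia agreement on 19.3.4.2: 19.1.3.2 not covered. → 6%.
Line B: tropical hardwood → 19.2; plywood → 19.2.4; treated → 19.2.4.3. Scheduled 7%. Zerath agreement on 19.3: 19.2.4.3 not covered. → 7%.
Line C: bamboo → 19.3; veneer sheets → 19.3.2; rough → 19.3.2.2. Scheduled 23%. Cassovia agreement on 19.3.4.2: 19.3.2.2 not covered. → 23%.
Line D: bamboo → 19.3; fibreboard → 19.3.4; planed → 19.3.4.2. Scheduled 22%. Zerath agreement on 19.3: RVC < 65%. → 22%.
Sum: 6% + 7% + 23% + 22% = 58%.

58%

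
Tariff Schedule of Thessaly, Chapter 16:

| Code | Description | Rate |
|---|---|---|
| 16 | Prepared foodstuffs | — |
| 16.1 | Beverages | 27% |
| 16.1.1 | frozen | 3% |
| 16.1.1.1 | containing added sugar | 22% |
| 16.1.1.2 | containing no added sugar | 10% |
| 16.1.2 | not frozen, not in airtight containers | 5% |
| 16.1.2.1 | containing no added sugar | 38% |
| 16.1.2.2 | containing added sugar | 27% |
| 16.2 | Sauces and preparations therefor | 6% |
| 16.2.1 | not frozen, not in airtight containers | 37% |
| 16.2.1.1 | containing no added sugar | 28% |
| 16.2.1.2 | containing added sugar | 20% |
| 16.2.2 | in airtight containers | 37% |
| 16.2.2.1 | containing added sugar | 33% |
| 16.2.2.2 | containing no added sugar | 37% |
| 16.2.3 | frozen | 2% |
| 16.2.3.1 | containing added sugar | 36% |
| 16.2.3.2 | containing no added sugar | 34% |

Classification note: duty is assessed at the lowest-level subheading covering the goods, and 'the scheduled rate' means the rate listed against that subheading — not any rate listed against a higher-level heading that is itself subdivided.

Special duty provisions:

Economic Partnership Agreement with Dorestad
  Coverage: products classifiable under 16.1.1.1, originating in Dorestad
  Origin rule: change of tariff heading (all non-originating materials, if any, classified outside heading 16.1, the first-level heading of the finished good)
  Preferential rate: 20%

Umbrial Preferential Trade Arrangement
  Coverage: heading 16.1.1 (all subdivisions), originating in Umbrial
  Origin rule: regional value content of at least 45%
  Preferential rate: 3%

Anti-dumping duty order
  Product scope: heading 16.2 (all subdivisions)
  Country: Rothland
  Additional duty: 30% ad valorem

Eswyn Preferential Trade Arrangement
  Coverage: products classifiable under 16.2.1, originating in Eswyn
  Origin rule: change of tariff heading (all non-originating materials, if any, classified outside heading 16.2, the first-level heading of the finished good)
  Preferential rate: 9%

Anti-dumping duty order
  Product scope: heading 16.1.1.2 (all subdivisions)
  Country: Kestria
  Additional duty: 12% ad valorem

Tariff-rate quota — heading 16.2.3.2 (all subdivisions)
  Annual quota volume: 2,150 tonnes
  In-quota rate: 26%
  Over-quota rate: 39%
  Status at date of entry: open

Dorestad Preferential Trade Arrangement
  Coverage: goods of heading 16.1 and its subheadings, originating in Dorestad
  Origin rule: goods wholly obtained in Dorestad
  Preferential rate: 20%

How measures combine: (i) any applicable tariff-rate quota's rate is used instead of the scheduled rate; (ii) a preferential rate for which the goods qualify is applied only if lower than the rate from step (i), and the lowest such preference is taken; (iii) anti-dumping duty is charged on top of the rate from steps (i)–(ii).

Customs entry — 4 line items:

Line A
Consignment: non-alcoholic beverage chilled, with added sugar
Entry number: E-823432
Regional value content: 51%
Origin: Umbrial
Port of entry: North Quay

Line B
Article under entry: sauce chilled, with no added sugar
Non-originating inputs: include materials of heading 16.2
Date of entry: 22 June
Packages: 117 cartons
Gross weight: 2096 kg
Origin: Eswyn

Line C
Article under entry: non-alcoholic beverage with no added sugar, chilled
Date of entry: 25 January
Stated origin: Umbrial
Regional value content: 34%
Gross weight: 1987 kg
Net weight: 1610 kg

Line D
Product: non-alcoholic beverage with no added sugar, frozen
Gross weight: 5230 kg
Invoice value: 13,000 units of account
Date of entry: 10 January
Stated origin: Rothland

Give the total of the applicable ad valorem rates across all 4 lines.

103%

Line A: non-alcoholic beverage → 16.1; chilled → 16.1.2; with added sugar → 16.1.2.2. Scheduled 27%. Umbrial agreement on 16.1.1: 16.1.2.2 not covered. → 27%.
Line B: sauce → 16.2; chilled → 16.2.1; with no added sugar → 16.2.1.1. Scheduled 28%. Eswyn agreement on 16.2.1: CTH not met. → 28%.
Line C: non-alcoholic beverage → 16.1; chilled → 16.1.2; with no added sugar → 16.1.2.1. Scheduled 38%. Umbrial agreement on 16.1.1: 16.1.2.1 not covered. → 38%.
Line D: non-alcoholic beverage → 16.1; frozen → 16.1.1; with no added sugar → 16.1.1.2. Scheduled 10%. No special measure applies. → 10%.
Sum: 27% + 28% + 38% + 10% = 103%.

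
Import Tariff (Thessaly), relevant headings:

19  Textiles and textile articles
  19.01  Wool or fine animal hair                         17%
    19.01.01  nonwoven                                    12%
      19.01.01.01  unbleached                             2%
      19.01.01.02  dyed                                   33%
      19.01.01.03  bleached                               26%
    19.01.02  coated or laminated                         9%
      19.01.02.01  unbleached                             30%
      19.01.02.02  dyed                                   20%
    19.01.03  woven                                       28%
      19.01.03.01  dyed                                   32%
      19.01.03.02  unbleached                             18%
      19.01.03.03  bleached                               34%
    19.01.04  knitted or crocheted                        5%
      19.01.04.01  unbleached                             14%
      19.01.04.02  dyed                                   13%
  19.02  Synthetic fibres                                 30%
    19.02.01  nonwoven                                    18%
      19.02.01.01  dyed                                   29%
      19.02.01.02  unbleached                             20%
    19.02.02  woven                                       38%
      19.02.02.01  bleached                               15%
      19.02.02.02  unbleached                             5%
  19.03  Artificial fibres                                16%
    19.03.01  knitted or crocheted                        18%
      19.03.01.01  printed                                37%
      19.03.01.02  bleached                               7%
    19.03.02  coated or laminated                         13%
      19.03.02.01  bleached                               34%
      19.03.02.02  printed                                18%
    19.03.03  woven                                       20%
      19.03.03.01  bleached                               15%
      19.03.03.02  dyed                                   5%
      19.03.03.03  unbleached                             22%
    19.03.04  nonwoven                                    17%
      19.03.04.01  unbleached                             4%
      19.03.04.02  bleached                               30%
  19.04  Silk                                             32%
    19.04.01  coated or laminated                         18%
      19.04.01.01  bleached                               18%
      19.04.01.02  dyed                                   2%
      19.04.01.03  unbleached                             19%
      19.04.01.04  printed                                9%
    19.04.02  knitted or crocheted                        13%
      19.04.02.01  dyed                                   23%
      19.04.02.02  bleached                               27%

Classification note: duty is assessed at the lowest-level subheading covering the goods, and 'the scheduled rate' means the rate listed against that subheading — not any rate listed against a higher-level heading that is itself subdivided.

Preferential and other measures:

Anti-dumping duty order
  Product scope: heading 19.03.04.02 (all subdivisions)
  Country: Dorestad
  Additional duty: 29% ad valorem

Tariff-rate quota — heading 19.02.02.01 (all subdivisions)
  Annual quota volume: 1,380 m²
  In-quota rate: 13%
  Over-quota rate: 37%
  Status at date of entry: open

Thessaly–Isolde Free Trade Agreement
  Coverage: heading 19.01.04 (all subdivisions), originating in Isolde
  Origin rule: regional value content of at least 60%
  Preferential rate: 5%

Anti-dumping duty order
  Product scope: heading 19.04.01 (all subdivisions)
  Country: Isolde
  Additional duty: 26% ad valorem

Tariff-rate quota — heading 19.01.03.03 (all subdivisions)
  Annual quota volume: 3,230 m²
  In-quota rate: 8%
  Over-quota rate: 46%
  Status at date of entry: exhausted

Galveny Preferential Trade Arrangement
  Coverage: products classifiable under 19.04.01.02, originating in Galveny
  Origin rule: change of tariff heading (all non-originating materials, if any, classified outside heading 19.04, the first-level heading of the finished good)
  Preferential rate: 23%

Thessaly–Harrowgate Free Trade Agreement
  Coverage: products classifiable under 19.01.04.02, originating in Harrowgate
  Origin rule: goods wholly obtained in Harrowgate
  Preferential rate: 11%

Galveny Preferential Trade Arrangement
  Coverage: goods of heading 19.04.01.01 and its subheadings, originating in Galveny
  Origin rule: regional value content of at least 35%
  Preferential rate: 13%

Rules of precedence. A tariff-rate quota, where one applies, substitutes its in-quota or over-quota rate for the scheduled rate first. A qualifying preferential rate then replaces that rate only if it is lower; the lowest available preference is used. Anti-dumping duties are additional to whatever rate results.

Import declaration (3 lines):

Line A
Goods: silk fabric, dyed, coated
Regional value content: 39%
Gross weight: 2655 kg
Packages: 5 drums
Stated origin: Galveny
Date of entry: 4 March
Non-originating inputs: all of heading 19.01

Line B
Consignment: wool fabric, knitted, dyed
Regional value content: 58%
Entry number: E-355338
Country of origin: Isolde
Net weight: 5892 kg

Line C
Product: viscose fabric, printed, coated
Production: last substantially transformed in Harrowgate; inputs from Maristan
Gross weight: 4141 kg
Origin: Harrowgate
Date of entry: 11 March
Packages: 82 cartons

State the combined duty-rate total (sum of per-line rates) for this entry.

Line A: silk → 19.04; coated → 19.04.01; dyed → 19.04.01.02. Scheduled 2%. Galveny agreement on 19.04.01.02: CTH met → 23% available; Galveny agreement on 19.04.01.01: 19.04.01.02 not covered; preference 23% not lower than 2% → no reduction. → 2%.
Line B: wool → 19.01; knitted → 19.01.04; dyed → 19.01.04.02. Scheduled 13%. Isolde agreement on 19.01.04: RVC < 60%. → 13%.
Line C: viscose → 19.03; coated → 19.03.02; printed → 19.03.02.02. Scheduled 18%. Harrowgate agreement on 19.01.04.02: 19.03.02.02 not covered. → 18%.
Sum: 2% + 13% + 18% = 33%.

33%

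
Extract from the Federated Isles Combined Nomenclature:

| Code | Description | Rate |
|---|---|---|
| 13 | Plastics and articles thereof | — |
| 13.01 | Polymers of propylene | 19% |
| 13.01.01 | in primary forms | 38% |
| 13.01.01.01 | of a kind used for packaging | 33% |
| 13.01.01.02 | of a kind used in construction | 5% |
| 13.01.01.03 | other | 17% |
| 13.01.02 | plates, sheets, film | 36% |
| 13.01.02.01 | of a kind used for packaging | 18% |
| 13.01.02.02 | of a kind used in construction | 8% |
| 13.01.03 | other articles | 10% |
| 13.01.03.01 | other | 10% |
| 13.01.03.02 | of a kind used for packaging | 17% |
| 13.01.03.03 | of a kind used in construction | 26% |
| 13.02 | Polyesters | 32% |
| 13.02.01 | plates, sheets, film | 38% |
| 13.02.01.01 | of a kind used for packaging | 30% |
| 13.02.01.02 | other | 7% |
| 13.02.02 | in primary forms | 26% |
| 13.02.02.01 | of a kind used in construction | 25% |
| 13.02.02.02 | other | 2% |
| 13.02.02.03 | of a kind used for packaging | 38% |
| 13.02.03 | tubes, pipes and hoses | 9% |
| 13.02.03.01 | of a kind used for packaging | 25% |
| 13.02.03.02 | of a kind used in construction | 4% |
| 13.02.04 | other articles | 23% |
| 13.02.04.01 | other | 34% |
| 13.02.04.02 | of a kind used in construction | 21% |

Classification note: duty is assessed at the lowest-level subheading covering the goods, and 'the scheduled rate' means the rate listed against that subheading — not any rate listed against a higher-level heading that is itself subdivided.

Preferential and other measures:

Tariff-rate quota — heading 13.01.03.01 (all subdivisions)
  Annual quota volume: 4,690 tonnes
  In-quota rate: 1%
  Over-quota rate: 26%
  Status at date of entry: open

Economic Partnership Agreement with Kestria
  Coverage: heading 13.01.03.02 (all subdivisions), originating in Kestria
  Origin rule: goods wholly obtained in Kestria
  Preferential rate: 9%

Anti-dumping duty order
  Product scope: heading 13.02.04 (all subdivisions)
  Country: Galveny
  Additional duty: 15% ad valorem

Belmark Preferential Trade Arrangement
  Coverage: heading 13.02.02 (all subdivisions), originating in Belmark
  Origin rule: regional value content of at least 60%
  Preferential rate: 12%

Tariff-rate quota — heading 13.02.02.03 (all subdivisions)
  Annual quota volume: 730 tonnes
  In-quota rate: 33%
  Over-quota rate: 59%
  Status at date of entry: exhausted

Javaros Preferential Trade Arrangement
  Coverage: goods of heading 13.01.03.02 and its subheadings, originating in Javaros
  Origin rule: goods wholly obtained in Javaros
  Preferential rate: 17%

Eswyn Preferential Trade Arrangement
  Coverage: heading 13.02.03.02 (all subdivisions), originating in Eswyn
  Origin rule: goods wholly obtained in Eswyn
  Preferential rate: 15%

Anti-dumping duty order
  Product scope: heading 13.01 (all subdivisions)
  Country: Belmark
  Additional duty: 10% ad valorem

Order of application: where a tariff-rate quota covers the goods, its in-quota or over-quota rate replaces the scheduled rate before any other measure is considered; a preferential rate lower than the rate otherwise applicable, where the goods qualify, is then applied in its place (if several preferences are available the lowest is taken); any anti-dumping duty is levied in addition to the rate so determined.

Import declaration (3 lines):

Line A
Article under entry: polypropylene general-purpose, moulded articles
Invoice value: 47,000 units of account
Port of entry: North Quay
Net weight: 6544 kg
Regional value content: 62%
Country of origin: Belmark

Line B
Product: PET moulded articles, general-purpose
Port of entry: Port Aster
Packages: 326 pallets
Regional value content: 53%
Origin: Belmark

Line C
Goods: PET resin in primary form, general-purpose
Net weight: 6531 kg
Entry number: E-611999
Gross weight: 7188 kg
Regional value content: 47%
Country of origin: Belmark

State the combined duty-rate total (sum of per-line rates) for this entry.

Line A: polypropylene → 13.01; moulded articles → 13.01.03; general-purpose → 13.01.03.01. Scheduled 10%. quota on 13.01.03.01 open → in-quota 1%; Belmark agreement on 13.02.02: 13.01.03.01 not covered; anti-dumping (Belmark, 13.01): +10%; total 1% + 10% = 11%. → 11%.
Line B: PET → 13.02; moulded articles → 13.02.04; general-purpose → 13.02.04.01. Scheduled 34%. Belmark agreement on 13.02.02: 13.02.04.01 not covered. → 34%.
Line C: PET → 13.02; resin in primary form → 13.02.02; general-purpose → 13.02.02.02. Scheduled 2%. Belmark agreement on 13.02.02: RVC < 60%. → 2%.
Sum: 11% + 34% + 2% = 47%.

47%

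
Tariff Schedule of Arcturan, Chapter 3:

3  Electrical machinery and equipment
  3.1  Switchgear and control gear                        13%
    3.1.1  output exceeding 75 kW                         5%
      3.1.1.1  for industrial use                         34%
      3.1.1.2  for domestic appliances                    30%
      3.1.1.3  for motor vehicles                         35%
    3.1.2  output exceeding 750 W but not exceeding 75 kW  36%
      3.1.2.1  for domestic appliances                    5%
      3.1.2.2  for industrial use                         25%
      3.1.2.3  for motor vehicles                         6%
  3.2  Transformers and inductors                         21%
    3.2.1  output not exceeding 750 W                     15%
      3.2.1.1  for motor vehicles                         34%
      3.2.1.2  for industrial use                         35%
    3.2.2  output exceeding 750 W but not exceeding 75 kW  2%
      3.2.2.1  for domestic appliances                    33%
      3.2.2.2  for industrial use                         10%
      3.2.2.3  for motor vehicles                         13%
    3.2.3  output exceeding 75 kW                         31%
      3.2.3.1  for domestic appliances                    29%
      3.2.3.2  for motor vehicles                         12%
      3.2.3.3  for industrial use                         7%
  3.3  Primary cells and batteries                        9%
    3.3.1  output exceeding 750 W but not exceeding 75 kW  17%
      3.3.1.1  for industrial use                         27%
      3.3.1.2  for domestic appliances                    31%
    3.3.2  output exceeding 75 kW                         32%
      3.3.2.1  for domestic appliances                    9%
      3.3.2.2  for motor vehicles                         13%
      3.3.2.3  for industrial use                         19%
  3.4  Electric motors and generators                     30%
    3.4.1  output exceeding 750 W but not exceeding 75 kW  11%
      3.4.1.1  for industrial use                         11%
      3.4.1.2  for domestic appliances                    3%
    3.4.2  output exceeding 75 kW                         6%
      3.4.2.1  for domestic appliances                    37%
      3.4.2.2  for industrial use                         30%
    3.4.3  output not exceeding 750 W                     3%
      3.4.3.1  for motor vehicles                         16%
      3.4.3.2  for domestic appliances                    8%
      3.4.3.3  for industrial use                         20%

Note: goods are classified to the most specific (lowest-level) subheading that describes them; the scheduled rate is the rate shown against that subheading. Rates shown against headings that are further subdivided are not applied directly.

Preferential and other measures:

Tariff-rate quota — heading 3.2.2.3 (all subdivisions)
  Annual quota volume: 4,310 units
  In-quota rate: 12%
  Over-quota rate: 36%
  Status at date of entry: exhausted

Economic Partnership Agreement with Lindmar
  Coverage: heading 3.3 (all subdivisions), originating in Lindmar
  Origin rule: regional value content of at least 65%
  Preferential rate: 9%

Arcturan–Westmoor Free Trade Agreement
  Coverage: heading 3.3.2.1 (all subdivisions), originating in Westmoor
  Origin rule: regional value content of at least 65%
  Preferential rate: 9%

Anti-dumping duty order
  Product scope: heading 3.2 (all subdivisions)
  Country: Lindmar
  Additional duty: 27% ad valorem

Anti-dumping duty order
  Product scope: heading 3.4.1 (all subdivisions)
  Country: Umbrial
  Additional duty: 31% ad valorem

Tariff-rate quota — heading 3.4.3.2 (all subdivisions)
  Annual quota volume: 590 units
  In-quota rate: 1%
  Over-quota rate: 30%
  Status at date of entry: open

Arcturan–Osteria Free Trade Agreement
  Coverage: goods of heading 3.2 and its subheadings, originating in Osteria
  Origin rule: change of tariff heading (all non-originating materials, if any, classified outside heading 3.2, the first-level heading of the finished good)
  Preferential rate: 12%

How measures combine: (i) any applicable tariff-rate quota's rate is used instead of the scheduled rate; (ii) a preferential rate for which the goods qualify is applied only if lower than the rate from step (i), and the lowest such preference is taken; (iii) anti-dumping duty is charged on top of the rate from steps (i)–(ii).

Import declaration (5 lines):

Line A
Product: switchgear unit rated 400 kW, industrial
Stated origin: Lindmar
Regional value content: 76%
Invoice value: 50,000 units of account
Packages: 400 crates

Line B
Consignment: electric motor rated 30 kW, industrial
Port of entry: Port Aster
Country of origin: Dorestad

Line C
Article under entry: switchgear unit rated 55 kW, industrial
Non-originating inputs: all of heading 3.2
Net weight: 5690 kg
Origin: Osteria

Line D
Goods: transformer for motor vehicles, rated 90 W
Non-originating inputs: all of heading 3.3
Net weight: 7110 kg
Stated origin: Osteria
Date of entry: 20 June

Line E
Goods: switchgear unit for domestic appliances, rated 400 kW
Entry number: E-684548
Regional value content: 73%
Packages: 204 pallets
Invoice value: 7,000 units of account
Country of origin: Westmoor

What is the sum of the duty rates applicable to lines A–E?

Line A: switchgear unit → 3.1; rated 400 kW → 3.1.1; industrial → 3.1.1.1. Scheduled 34%. Lindmar agreement on 3.3: 3.1.1.1 not covered. → 34%.
Line B: electric motor → 3.4; rated 30 kW → 3.4.1; industrial → 3.4.1.1. Scheduled 11%. No special measure applies. → 11%.
Line C: switchgear unit → 3.1; rated 55 kW → 3.1.2; industrial → 3.1.2.2. Scheduled 25%. Osteria agreement on 3.2: 3.1.2.2 not covered. → 25%.
Line D: transformer → 3.2; rated 90 W → 3.2.1; for motor vehicles → 3.2.1.1. Scheduled 34%. Osteria agreement on 3.2: CTH met → 12% available; preferential 12%. → 12%.
Line E: switchgear unit → 3.1; rated 400 kW → 3.1.1; for domestic appliances → 3.1.1.2. Scheduled 30%. Westmoor agreement on 3.3.2.1: 3.1.1.2 not covered. → 30%.
Sum: 34% + 11% + 25% + 12% + 30% = 112%.

112%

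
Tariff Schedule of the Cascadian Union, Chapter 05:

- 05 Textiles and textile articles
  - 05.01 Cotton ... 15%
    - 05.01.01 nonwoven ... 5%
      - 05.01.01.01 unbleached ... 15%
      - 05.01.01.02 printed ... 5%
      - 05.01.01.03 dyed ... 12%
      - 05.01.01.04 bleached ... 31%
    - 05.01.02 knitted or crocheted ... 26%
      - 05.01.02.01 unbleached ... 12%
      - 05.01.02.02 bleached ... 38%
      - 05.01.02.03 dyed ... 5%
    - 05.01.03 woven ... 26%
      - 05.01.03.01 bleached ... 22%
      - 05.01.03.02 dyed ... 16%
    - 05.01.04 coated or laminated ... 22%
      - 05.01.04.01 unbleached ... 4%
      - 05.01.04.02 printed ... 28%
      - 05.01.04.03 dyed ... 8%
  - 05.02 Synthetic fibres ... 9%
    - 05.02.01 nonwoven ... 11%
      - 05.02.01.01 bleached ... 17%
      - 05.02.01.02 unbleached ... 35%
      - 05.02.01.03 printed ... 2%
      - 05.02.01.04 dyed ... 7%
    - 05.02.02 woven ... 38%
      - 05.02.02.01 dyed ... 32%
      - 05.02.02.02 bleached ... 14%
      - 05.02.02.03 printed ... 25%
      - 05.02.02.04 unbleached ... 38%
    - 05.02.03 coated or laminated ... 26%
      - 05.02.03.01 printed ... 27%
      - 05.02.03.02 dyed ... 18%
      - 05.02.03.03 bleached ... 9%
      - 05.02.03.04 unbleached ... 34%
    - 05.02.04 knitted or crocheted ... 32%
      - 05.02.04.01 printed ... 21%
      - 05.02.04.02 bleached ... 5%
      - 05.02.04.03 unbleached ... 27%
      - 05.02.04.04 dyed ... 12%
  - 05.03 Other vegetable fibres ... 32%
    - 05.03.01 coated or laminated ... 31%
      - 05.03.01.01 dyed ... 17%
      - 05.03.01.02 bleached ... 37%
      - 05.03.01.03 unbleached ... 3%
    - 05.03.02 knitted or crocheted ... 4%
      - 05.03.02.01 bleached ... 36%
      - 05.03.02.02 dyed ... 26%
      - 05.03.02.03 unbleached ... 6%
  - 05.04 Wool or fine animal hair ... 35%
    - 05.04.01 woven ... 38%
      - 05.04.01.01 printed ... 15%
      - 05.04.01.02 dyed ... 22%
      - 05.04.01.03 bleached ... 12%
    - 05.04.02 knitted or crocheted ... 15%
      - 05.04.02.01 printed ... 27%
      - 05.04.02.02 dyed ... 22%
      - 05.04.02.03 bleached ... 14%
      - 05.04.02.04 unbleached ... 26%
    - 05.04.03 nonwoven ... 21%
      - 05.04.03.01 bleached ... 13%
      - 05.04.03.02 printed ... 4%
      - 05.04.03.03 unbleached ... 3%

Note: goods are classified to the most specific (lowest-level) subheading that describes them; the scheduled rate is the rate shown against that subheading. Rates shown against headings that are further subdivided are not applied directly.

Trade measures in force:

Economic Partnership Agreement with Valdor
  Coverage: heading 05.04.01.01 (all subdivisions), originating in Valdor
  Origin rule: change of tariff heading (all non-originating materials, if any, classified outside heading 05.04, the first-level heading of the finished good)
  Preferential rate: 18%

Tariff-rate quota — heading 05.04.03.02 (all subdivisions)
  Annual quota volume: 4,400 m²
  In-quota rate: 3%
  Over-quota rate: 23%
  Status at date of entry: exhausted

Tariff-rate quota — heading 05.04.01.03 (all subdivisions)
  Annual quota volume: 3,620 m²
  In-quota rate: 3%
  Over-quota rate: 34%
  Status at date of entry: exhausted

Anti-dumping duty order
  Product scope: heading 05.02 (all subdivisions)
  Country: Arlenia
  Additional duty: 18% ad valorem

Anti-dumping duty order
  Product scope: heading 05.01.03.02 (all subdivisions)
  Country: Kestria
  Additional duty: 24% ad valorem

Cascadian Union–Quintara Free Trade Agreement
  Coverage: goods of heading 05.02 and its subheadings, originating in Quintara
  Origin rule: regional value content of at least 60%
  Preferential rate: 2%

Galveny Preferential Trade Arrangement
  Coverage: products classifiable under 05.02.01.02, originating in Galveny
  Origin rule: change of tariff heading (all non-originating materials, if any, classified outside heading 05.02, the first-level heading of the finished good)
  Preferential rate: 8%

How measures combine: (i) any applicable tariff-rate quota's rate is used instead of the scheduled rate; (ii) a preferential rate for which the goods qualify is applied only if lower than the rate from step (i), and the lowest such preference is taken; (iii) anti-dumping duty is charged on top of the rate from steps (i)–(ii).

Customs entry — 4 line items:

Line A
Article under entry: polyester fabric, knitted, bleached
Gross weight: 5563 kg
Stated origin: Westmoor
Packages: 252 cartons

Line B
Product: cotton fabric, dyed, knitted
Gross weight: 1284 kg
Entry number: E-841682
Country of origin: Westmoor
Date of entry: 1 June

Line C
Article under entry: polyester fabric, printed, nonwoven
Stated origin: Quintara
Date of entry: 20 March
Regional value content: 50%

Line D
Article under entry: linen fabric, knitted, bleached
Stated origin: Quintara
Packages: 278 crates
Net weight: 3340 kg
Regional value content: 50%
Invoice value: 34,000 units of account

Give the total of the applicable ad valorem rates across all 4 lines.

48%

Line A: polyester → 05.02; knitted → 05.02.04; bleached → 05.02.04.02. Scheduled 5%. No special measure applies. → 5%.
Line B: cotton → 05.01; knitted → 05.01.02; dyed → 05.01.02.03. Scheduled 5%. No special measure applies. → 5%.
Line C: polyester → 05.02; nonwoven → 05.02.01; printed → 05.02.01.03. Scheduled 2%. Quintara agreement on 05.02: RVC < 60%. → 2%.
Line D: linen → 05.03; knitted → 05.03.02; bleached → 05.03.02.01. Scheduled 36%. Quintara agreement on 05.02: 05.03.02.01 not covered. → 36%.
Sum: 5% + 5% + 2% + 36% = 48%.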